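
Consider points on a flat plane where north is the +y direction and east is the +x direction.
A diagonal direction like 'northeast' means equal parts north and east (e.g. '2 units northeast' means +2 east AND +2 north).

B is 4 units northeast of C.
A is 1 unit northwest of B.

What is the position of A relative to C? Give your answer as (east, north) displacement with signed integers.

Place C at the origin (east=0, north=0).
  B is 4 units northeast of C: delta (east=+4, north=+4); B at (east=4, north=4).
  A is 1 unit northwest of B: delta (east=-1, north=+1); A at (east=3, north=5).
Therefore A relative to C: (east=3, north=5).

Answer: A is at (east=3, north=5) relative to C.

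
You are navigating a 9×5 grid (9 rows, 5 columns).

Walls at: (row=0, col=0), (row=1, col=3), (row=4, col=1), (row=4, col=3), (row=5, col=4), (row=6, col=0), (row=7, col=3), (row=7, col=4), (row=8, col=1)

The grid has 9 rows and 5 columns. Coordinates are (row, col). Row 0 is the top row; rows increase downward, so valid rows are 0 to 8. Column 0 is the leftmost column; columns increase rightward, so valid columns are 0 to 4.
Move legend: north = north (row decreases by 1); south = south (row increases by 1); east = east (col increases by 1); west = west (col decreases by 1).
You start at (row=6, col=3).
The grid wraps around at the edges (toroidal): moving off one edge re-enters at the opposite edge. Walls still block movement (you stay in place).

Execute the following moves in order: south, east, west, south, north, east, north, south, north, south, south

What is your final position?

Answer: Final position: (row=6, col=3)

Derivation:
Start: (row=6, col=3)
  south (south): blocked, stay at (row=6, col=3)
  east (east): (row=6, col=3) -> (row=6, col=4)
  west (west): (row=6, col=4) -> (row=6, col=3)
  south (south): blocked, stay at (row=6, col=3)
  north (north): (row=6, col=3) -> (row=5, col=3)
  east (east): blocked, stay at (row=5, col=3)
  north (north): blocked, stay at (row=5, col=3)
  south (south): (row=5, col=3) -> (row=6, col=3)
  north (north): (row=6, col=3) -> (row=5, col=3)
  south (south): (row=5, col=3) -> (row=6, col=3)
  south (south): blocked, stay at (row=6, col=3)
Final: (row=6, col=3)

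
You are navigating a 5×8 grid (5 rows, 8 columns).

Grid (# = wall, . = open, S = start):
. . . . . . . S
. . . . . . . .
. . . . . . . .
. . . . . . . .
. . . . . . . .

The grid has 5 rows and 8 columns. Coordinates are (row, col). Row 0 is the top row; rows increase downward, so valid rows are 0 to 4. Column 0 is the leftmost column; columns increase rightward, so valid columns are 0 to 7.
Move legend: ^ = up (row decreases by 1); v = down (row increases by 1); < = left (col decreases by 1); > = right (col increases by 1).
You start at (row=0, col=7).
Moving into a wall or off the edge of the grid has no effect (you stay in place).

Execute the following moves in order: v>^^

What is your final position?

Answer: Final position: (row=0, col=7)

Derivation:
Start: (row=0, col=7)
  v (down): (row=0, col=7) -> (row=1, col=7)
  > (right): blocked, stay at (row=1, col=7)
  ^ (up): (row=1, col=7) -> (row=0, col=7)
  ^ (up): blocked, stay at (row=0, col=7)
Final: (row=0, col=7)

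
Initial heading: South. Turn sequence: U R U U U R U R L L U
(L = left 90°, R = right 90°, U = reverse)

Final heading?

Start: South
  U (U-turn (180°)) -> North
  R (right (90° clockwise)) -> East
  U (U-turn (180°)) -> West
  U (U-turn (180°)) -> East
  U (U-turn (180°)) -> West
  R (right (90° clockwise)) -> North
  U (U-turn (180°)) -> South
  R (right (90° clockwise)) -> West
  L (left (90° counter-clockwise)) -> South
  L (left (90° counter-clockwise)) -> East
  U (U-turn (180°)) -> West
Final: West

Answer: Final heading: West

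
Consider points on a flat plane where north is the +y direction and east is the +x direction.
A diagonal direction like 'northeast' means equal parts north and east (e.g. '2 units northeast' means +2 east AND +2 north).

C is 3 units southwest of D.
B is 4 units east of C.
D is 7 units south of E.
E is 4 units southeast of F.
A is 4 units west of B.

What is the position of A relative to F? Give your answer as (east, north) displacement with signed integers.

Answer: A is at (east=1, north=-14) relative to F.

Derivation:
Place F at the origin (east=0, north=0).
  E is 4 units southeast of F: delta (east=+4, north=-4); E at (east=4, north=-4).
  D is 7 units south of E: delta (east=+0, north=-7); D at (east=4, north=-11).
  C is 3 units southwest of D: delta (east=-3, north=-3); C at (east=1, north=-14).
  B is 4 units east of C: delta (east=+4, north=+0); B at (east=5, north=-14).
  A is 4 units west of B: delta (east=-4, north=+0); A at (east=1, north=-14).
Therefore A relative to F: (east=1, north=-14).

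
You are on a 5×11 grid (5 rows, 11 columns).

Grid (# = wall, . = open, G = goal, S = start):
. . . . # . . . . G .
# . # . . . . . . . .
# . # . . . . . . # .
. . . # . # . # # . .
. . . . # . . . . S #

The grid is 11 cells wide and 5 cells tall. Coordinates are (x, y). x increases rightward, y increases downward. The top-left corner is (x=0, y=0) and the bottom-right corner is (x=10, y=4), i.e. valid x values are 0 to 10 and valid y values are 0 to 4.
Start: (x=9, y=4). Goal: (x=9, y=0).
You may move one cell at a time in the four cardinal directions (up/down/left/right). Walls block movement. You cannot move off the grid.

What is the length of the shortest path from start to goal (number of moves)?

BFS from (x=9, y=4) until reaching (x=9, y=0):
  Distance 0: (x=9, y=4)
  Distance 1: (x=9, y=3), (x=8, y=4)
  Distance 2: (x=10, y=3), (x=7, y=4)
  Distance 3: (x=10, y=2), (x=6, y=4)
  Distance 4: (x=10, y=1), (x=6, y=3), (x=5, y=4)
  Distance 5: (x=10, y=0), (x=9, y=1), (x=6, y=2)
  Distance 6: (x=9, y=0), (x=6, y=1), (x=8, y=1), (x=5, y=2), (x=7, y=2)  <- goal reached here
One shortest path (6 moves): (x=9, y=4) -> (x=9, y=3) -> (x=10, y=3) -> (x=10, y=2) -> (x=10, y=1) -> (x=9, y=1) -> (x=9, y=0)

Answer: Shortest path length: 6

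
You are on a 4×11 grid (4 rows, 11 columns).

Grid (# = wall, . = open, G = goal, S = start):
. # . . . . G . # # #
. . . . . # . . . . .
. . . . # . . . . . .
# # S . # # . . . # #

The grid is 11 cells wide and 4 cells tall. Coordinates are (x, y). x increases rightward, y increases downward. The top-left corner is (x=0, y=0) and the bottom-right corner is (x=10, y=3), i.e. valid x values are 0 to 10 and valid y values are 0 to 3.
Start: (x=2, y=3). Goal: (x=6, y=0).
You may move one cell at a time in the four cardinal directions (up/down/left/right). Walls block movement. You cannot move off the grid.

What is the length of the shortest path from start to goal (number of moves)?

Answer: Shortest path length: 7

Derivation:
BFS from (x=2, y=3) until reaching (x=6, y=0):
  Distance 0: (x=2, y=3)
  Distance 1: (x=2, y=2), (x=3, y=3)
  Distance 2: (x=2, y=1), (x=1, y=2), (x=3, y=2)
  Distance 3: (x=2, y=0), (x=1, y=1), (x=3, y=1), (x=0, y=2)
  Distance 4: (x=3, y=0), (x=0, y=1), (x=4, y=1)
  Distance 5: (x=0, y=0), (x=4, y=0)
  Distance 6: (x=5, y=0)
  Distance 7: (x=6, y=0)  <- goal reached here
One shortest path (7 moves): (x=2, y=3) -> (x=3, y=3) -> (x=3, y=2) -> (x=3, y=1) -> (x=4, y=1) -> (x=4, y=0) -> (x=5, y=0) -> (x=6, y=0)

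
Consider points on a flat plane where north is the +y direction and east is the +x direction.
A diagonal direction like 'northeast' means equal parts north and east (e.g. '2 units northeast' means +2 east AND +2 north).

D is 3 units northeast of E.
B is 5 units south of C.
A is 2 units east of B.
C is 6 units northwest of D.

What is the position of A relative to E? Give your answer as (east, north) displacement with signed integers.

Place E at the origin (east=0, north=0).
  D is 3 units northeast of E: delta (east=+3, north=+3); D at (east=3, north=3).
  C is 6 units northwest of D: delta (east=-6, north=+6); C at (east=-3, north=9).
  B is 5 units south of C: delta (east=+0, north=-5); B at (east=-3, north=4).
  A is 2 units east of B: delta (east=+2, north=+0); A at (east=-1, north=4).
Therefore A relative to E: (east=-1, north=4).

Answer: A is at (east=-1, north=4) relative to E.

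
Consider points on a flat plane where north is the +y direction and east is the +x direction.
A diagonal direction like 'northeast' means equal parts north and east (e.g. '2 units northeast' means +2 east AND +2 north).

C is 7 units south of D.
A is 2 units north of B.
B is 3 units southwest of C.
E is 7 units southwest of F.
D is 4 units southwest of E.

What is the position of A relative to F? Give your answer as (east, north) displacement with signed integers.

Place F at the origin (east=0, north=0).
  E is 7 units southwest of F: delta (east=-7, north=-7); E at (east=-7, north=-7).
  D is 4 units southwest of E: delta (east=-4, north=-4); D at (east=-11, north=-11).
  C is 7 units south of D: delta (east=+0, north=-7); C at (east=-11, north=-18).
  B is 3 units southwest of C: delta (east=-3, north=-3); B at (east=-14, north=-21).
  A is 2 units north of B: delta (east=+0, north=+2); A at (east=-14, north=-19).
Therefore A relative to F: (east=-14, north=-19).

Answer: A is at (east=-14, north=-19) relative to F.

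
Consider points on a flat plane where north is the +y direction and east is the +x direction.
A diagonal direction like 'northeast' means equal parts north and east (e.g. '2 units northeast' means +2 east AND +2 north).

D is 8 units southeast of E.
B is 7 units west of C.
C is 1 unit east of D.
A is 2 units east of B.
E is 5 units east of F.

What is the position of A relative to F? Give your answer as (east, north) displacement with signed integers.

Answer: A is at (east=9, north=-8) relative to F.

Derivation:
Place F at the origin (east=0, north=0).
  E is 5 units east of F: delta (east=+5, north=+0); E at (east=5, north=0).
  D is 8 units southeast of E: delta (east=+8, north=-8); D at (east=13, north=-8).
  C is 1 unit east of D: delta (east=+1, north=+0); C at (east=14, north=-8).
  B is 7 units west of C: delta (east=-7, north=+0); B at (east=7, north=-8).
  A is 2 units east of B: delta (east=+2, north=+0); A at (east=9, north=-8).
Therefore A relative to F: (east=9, north=-8).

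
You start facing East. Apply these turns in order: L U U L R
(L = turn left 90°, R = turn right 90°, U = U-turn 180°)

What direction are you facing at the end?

Start: East
  L (left (90° counter-clockwise)) -> North
  U (U-turn (180°)) -> South
  U (U-turn (180°)) -> North
  L (left (90° counter-clockwise)) -> West
  R (right (90° clockwise)) -> North
Final: North

Answer: Final heading: North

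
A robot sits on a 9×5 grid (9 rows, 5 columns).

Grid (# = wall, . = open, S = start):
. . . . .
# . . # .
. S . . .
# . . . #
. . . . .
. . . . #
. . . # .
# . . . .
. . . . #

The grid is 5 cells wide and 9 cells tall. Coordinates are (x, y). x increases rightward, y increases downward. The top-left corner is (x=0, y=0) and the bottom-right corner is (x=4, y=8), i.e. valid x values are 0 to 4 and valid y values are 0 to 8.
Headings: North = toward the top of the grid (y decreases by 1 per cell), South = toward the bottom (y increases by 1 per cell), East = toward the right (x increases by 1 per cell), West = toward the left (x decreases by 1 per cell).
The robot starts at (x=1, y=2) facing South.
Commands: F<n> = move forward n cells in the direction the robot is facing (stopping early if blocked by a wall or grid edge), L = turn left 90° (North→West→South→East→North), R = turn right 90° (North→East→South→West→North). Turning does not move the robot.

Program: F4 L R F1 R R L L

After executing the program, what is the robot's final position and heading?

Answer: Final position: (x=1, y=7), facing South

Derivation:
Start: (x=1, y=2), facing South
  F4: move forward 4, now at (x=1, y=6)
  L: turn left, now facing East
  R: turn right, now facing South
  F1: move forward 1, now at (x=1, y=7)
  R: turn right, now facing West
  R: turn right, now facing North
  L: turn left, now facing West
  L: turn left, now facing South
Final: (x=1, y=7), facing South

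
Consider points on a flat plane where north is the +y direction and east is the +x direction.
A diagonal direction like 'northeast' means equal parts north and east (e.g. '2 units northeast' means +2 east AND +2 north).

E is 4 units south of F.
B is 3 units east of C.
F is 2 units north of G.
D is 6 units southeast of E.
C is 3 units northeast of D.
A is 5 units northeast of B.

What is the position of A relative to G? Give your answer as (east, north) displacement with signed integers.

Answer: A is at (east=17, north=0) relative to G.

Derivation:
Place G at the origin (east=0, north=0).
  F is 2 units north of G: delta (east=+0, north=+2); F at (east=0, north=2).
  E is 4 units south of F: delta (east=+0, north=-4); E at (east=0, north=-2).
  D is 6 units southeast of E: delta (east=+6, north=-6); D at (east=6, north=-8).
  C is 3 units northeast of D: delta (east=+3, north=+3); C at (east=9, north=-5).
  B is 3 units east of C: delta (east=+3, north=+0); B at (east=12, north=-5).
  A is 5 units northeast of B: delta (east=+5, north=+5); A at (east=17, north=0).
Therefore A relative to G: (east=17, north=0).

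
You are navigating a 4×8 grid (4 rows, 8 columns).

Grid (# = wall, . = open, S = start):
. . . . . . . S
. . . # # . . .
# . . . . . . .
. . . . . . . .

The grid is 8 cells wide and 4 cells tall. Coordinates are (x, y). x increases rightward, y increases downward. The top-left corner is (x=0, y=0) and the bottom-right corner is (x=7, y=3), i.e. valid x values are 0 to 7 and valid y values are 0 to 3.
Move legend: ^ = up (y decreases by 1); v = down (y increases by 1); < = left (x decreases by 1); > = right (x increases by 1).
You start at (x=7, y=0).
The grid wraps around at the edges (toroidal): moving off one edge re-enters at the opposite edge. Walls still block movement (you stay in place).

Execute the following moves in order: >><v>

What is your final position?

Answer: Final position: (x=1, y=1)

Derivation:
Start: (x=7, y=0)
  > (right): (x=7, y=0) -> (x=0, y=0)
  > (right): (x=0, y=0) -> (x=1, y=0)
  < (left): (x=1, y=0) -> (x=0, y=0)
  v (down): (x=0, y=0) -> (x=0, y=1)
  > (right): (x=0, y=1) -> (x=1, y=1)
Final: (x=1, y=1)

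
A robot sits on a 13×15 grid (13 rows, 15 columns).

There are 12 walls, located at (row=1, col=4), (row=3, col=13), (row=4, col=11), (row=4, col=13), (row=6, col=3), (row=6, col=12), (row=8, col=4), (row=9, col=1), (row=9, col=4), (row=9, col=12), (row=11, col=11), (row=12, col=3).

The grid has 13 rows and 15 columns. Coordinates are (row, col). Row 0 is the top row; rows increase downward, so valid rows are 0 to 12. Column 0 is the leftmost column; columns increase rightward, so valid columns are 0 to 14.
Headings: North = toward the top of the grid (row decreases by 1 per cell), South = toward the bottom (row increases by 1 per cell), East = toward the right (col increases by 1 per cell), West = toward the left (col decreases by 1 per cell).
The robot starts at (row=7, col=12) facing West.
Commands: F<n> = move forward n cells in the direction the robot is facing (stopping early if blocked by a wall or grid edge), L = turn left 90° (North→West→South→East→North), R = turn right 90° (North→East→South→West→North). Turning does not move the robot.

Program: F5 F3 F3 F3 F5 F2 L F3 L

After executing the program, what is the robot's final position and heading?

Start: (row=7, col=12), facing West
  F5: move forward 5, now at (row=7, col=7)
  F3: move forward 3, now at (row=7, col=4)
  F3: move forward 3, now at (row=7, col=1)
  F3: move forward 1/3 (blocked), now at (row=7, col=0)
  F5: move forward 0/5 (blocked), now at (row=7, col=0)
  F2: move forward 0/2 (blocked), now at (row=7, col=0)
  L: turn left, now facing South
  F3: move forward 3, now at (row=10, col=0)
  L: turn left, now facing East
Final: (row=10, col=0), facing East

Answer: Final position: (row=10, col=0), facing East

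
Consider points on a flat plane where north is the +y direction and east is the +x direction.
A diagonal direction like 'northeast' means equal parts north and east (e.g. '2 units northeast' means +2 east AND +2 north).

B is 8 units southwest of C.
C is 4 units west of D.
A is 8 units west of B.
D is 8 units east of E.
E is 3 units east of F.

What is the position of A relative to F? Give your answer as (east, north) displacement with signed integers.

Answer: A is at (east=-9, north=-8) relative to F.

Derivation:
Place F at the origin (east=0, north=0).
  E is 3 units east of F: delta (east=+3, north=+0); E at (east=3, north=0).
  D is 8 units east of E: delta (east=+8, north=+0); D at (east=11, north=0).
  C is 4 units west of D: delta (east=-4, north=+0); C at (east=7, north=0).
  B is 8 units southwest of C: delta (east=-8, north=-8); B at (east=-1, north=-8).
  A is 8 units west of B: delta (east=-8, north=+0); A at (east=-9, north=-8).
Therefore A relative to F: (east=-9, north=-8).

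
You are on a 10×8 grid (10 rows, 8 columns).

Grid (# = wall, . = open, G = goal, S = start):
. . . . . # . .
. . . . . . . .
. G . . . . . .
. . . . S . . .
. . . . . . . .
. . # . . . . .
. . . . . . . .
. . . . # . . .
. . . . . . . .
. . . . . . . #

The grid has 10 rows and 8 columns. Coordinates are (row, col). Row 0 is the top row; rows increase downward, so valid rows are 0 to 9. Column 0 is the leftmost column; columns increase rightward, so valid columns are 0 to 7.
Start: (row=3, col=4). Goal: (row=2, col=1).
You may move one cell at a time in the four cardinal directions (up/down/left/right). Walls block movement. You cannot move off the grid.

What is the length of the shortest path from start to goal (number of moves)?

Answer: Shortest path length: 4

Derivation:
BFS from (row=3, col=4) until reaching (row=2, col=1):
  Distance 0: (row=3, col=4)
  Distance 1: (row=2, col=4), (row=3, col=3), (row=3, col=5), (row=4, col=4)
  Distance 2: (row=1, col=4), (row=2, col=3), (row=2, col=5), (row=3, col=2), (row=3, col=6), (row=4, col=3), (row=4, col=5), (row=5, col=4)
  Distance 3: (row=0, col=4), (row=1, col=3), (row=1, col=5), (row=2, col=2), (row=2, col=6), (row=3, col=1), (row=3, col=7), (row=4, col=2), (row=4, col=6), (row=5, col=3), (row=5, col=5), (row=6, col=4)
  Distance 4: (row=0, col=3), (row=1, col=2), (row=1, col=6), (row=2, col=1), (row=2, col=7), (row=3, col=0), (row=4, col=1), (row=4, col=7), (row=5, col=6), (row=6, col=3), (row=6, col=5)  <- goal reached here
One shortest path (4 moves): (row=3, col=4) -> (row=3, col=3) -> (row=3, col=2) -> (row=3, col=1) -> (row=2, col=1)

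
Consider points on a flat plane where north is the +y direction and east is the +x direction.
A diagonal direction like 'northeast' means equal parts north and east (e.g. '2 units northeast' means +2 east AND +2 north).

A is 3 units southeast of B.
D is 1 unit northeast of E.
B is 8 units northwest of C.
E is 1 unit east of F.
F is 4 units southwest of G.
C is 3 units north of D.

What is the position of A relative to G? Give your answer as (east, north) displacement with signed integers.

Answer: A is at (east=-7, north=5) relative to G.

Derivation:
Place G at the origin (east=0, north=0).
  F is 4 units southwest of G: delta (east=-4, north=-4); F at (east=-4, north=-4).
  E is 1 unit east of F: delta (east=+1, north=+0); E at (east=-3, north=-4).
  D is 1 unit northeast of E: delta (east=+1, north=+1); D at (east=-2, north=-3).
  C is 3 units north of D: delta (east=+0, north=+3); C at (east=-2, north=0).
  B is 8 units northwest of C: delta (east=-8, north=+8); B at (east=-10, north=8).
  A is 3 units southeast of B: delta (east=+3, north=-3); A at (east=-7, north=5).
Therefore A relative to G: (east=-7, north=5).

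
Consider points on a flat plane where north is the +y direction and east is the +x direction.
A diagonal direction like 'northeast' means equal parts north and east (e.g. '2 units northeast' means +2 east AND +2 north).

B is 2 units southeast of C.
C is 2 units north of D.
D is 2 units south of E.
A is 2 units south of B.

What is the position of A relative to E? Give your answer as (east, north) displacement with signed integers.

Answer: A is at (east=2, north=-4) relative to E.

Derivation:
Place E at the origin (east=0, north=0).
  D is 2 units south of E: delta (east=+0, north=-2); D at (east=0, north=-2).
  C is 2 units north of D: delta (east=+0, north=+2); C at (east=0, north=0).
  B is 2 units southeast of C: delta (east=+2, north=-2); B at (east=2, north=-2).
  A is 2 units south of B: delta (east=+0, north=-2); A at (east=2, north=-4).
Therefore A relative to E: (east=2, north=-4).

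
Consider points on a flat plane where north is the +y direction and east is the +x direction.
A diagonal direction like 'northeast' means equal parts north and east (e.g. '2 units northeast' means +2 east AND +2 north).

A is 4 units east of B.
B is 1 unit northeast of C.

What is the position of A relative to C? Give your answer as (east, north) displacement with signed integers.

Place C at the origin (east=0, north=0).
  B is 1 unit northeast of C: delta (east=+1, north=+1); B at (east=1, north=1).
  A is 4 units east of B: delta (east=+4, north=+0); A at (east=5, north=1).
Therefore A relative to C: (east=5, north=1).

Answer: A is at (east=5, north=1) relative to C.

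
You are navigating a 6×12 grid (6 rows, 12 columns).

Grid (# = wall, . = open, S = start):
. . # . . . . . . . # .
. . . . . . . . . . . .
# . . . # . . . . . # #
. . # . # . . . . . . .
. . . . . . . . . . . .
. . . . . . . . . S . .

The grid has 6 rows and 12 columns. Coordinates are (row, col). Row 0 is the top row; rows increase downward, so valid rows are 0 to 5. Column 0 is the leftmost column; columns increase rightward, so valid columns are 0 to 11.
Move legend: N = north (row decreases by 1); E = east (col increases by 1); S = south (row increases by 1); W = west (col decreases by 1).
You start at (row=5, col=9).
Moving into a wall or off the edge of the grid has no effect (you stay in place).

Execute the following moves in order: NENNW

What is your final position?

Start: (row=5, col=9)
  N (north): (row=5, col=9) -> (row=4, col=9)
  E (east): (row=4, col=9) -> (row=4, col=10)
  N (north): (row=4, col=10) -> (row=3, col=10)
  N (north): blocked, stay at (row=3, col=10)
  W (west): (row=3, col=10) -> (row=3, col=9)
Final: (row=3, col=9)

Answer: Final position: (row=3, col=9)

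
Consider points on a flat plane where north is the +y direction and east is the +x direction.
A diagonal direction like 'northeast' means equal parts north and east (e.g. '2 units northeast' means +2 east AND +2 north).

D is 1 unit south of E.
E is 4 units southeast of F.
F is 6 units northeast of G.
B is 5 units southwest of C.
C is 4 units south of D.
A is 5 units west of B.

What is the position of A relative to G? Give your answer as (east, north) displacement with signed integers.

Place G at the origin (east=0, north=0).
  F is 6 units northeast of G: delta (east=+6, north=+6); F at (east=6, north=6).
  E is 4 units southeast of F: delta (east=+4, north=-4); E at (east=10, north=2).
  D is 1 unit south of E: delta (east=+0, north=-1); D at (east=10, north=1).
  C is 4 units south of D: delta (east=+0, north=-4); C at (east=10, north=-3).
  B is 5 units southwest of C: delta (east=-5, north=-5); B at (east=5, north=-8).
  A is 5 units west of B: delta (east=-5, north=+0); A at (east=0, north=-8).
Therefore A relative to G: (east=0, north=-8).

Answer: A is at (east=0, north=-8) relative to G.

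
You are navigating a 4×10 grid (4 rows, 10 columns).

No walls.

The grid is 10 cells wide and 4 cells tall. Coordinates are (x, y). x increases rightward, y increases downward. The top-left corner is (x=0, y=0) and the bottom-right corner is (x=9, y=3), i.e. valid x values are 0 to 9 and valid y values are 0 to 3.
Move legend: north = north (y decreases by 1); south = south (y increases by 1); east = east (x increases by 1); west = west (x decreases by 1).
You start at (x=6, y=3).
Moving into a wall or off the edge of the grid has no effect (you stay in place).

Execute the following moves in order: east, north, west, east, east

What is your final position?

Start: (x=6, y=3)
  east (east): (x=6, y=3) -> (x=7, y=3)
  north (north): (x=7, y=3) -> (x=7, y=2)
  west (west): (x=7, y=2) -> (x=6, y=2)
  east (east): (x=6, y=2) -> (x=7, y=2)
  east (east): (x=7, y=2) -> (x=8, y=2)
Final: (x=8, y=2)

Answer: Final position: (x=8, y=2)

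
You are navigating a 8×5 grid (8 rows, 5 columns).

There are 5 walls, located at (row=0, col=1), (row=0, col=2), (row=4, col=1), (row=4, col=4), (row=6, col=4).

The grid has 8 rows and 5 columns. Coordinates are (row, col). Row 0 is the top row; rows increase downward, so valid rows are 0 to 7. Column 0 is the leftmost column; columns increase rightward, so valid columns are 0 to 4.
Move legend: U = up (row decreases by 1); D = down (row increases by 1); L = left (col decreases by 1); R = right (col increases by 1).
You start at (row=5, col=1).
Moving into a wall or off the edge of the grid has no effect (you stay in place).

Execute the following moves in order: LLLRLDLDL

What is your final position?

Start: (row=5, col=1)
  L (left): (row=5, col=1) -> (row=5, col=0)
  L (left): blocked, stay at (row=5, col=0)
  L (left): blocked, stay at (row=5, col=0)
  R (right): (row=5, col=0) -> (row=5, col=1)
  L (left): (row=5, col=1) -> (row=5, col=0)
  D (down): (row=5, col=0) -> (row=6, col=0)
  L (left): blocked, stay at (row=6, col=0)
  D (down): (row=6, col=0) -> (row=7, col=0)
  L (left): blocked, stay at (row=7, col=0)
Final: (row=7, col=0)

Answer: Final position: (row=7, col=0)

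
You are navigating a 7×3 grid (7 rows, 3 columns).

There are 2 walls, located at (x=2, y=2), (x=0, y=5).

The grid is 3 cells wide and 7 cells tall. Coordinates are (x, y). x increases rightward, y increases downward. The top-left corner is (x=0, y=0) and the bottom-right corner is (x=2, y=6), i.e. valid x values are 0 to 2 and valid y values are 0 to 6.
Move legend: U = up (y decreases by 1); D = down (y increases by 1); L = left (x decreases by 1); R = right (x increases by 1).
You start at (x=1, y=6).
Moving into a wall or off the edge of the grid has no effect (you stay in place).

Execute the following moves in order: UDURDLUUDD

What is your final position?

Answer: Final position: (x=1, y=6)

Derivation:
Start: (x=1, y=6)
  U (up): (x=1, y=6) -> (x=1, y=5)
  D (down): (x=1, y=5) -> (x=1, y=6)
  U (up): (x=1, y=6) -> (x=1, y=5)
  R (right): (x=1, y=5) -> (x=2, y=5)
  D (down): (x=2, y=5) -> (x=2, y=6)
  L (left): (x=2, y=6) -> (x=1, y=6)
  U (up): (x=1, y=6) -> (x=1, y=5)
  U (up): (x=1, y=5) -> (x=1, y=4)
  D (down): (x=1, y=4) -> (x=1, y=5)
  D (down): (x=1, y=5) -> (x=1, y=6)
Final: (x=1, y=6)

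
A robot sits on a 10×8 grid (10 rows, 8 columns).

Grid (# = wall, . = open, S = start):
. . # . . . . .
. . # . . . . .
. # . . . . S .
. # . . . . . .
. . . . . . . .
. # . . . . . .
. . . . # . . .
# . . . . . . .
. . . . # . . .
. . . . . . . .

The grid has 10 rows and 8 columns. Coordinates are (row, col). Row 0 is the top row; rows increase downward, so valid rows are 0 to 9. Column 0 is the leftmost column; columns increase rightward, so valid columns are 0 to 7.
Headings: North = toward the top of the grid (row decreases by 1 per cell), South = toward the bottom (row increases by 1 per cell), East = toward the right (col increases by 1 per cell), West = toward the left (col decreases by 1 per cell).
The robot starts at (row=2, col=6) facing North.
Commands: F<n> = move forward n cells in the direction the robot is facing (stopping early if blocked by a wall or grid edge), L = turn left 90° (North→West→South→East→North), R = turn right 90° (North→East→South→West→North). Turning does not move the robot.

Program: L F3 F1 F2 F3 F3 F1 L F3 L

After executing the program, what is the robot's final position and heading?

Answer: Final position: (row=5, col=2), facing East

Derivation:
Start: (row=2, col=6), facing North
  L: turn left, now facing West
  F3: move forward 3, now at (row=2, col=3)
  F1: move forward 1, now at (row=2, col=2)
  F2: move forward 0/2 (blocked), now at (row=2, col=2)
  F3: move forward 0/3 (blocked), now at (row=2, col=2)
  F3: move forward 0/3 (blocked), now at (row=2, col=2)
  F1: move forward 0/1 (blocked), now at (row=2, col=2)
  L: turn left, now facing South
  F3: move forward 3, now at (row=5, col=2)
  L: turn left, now facing East
Final: (row=5, col=2), facing East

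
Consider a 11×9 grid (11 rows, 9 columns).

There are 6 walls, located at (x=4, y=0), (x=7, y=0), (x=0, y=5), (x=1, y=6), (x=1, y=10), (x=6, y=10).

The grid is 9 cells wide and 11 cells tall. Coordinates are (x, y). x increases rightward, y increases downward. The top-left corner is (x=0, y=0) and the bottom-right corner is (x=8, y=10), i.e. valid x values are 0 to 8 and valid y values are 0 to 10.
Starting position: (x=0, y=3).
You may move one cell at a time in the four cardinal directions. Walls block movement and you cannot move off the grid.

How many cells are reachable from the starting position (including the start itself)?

BFS flood-fill from (x=0, y=3):
  Distance 0: (x=0, y=3)
  Distance 1: (x=0, y=2), (x=1, y=3), (x=0, y=4)
  Distance 2: (x=0, y=1), (x=1, y=2), (x=2, y=3), (x=1, y=4)
  Distance 3: (x=0, y=0), (x=1, y=1), (x=2, y=2), (x=3, y=3), (x=2, y=4), (x=1, y=5)
  Distance 4: (x=1, y=0), (x=2, y=1), (x=3, y=2), (x=4, y=3), (x=3, y=4), (x=2, y=5)
  Distance 5: (x=2, y=0), (x=3, y=1), (x=4, y=2), (x=5, y=3), (x=4, y=4), (x=3, y=5), (x=2, y=6)
  Distance 6: (x=3, y=0), (x=4, y=1), (x=5, y=2), (x=6, y=3), (x=5, y=4), (x=4, y=5), (x=3, y=6), (x=2, y=7)
  Distance 7: (x=5, y=1), (x=6, y=2), (x=7, y=3), (x=6, y=4), (x=5, y=5), (x=4, y=6), (x=1, y=7), (x=3, y=7), (x=2, y=8)
  Distance 8: (x=5, y=0), (x=6, y=1), (x=7, y=2), (x=8, y=3), (x=7, y=4), (x=6, y=5), (x=5, y=6), (x=0, y=7), (x=4, y=7), (x=1, y=8), (x=3, y=8), (x=2, y=9)
  Distance 9: (x=6, y=0), (x=7, y=1), (x=8, y=2), (x=8, y=4), (x=7, y=5), (x=0, y=6), (x=6, y=6), (x=5, y=7), (x=0, y=8), (x=4, y=8), (x=1, y=9), (x=3, y=9), (x=2, y=10)
  Distance 10: (x=8, y=1), (x=8, y=5), (x=7, y=6), (x=6, y=7), (x=5, y=8), (x=0, y=9), (x=4, y=9), (x=3, y=10)
  Distance 11: (x=8, y=0), (x=8, y=6), (x=7, y=7), (x=6, y=8), (x=5, y=9), (x=0, y=10), (x=4, y=10)
  Distance 12: (x=8, y=7), (x=7, y=8), (x=6, y=9), (x=5, y=10)
  Distance 13: (x=8, y=8), (x=7, y=9)
  Distance 14: (x=8, y=9), (x=7, y=10)
  Distance 15: (x=8, y=10)
Total reachable: 93 (grid has 93 open cells total)

Answer: Reachable cells: 93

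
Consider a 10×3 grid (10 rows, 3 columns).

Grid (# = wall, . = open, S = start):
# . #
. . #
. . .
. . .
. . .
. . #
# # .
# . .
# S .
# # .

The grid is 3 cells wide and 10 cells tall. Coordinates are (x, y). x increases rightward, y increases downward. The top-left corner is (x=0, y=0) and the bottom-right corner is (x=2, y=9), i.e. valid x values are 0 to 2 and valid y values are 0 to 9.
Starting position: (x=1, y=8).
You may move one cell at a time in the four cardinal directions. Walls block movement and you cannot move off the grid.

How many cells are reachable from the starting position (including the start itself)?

BFS flood-fill from (x=1, y=8):
  Distance 0: (x=1, y=8)
  Distance 1: (x=1, y=7), (x=2, y=8)
  Distance 2: (x=2, y=7), (x=2, y=9)
  Distance 3: (x=2, y=6)
Total reachable: 6 (grid has 20 open cells total)

Answer: Reachable cells: 6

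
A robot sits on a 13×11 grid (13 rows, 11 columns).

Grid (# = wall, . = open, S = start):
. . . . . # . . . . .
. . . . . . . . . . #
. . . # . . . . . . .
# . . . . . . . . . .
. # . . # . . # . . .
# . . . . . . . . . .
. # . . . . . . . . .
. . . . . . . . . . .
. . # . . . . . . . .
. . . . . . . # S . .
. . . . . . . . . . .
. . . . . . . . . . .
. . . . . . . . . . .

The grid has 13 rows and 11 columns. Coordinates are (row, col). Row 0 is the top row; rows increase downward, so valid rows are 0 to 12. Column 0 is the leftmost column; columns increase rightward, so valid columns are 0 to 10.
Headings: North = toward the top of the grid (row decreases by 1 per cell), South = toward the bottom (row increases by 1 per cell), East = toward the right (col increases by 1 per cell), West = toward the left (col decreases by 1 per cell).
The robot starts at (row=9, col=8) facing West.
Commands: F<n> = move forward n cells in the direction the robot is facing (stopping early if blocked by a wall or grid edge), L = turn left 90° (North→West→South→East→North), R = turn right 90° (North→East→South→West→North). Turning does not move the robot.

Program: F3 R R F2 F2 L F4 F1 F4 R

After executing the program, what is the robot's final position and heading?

Start: (row=9, col=8), facing West
  F3: move forward 0/3 (blocked), now at (row=9, col=8)
  R: turn right, now facing North
  R: turn right, now facing East
  F2: move forward 2, now at (row=9, col=10)
  F2: move forward 0/2 (blocked), now at (row=9, col=10)
  L: turn left, now facing North
  F4: move forward 4, now at (row=5, col=10)
  F1: move forward 1, now at (row=4, col=10)
  F4: move forward 2/4 (blocked), now at (row=2, col=10)
  R: turn right, now facing East
Final: (row=2, col=10), facing East

Answer: Final position: (row=2, col=10), facing East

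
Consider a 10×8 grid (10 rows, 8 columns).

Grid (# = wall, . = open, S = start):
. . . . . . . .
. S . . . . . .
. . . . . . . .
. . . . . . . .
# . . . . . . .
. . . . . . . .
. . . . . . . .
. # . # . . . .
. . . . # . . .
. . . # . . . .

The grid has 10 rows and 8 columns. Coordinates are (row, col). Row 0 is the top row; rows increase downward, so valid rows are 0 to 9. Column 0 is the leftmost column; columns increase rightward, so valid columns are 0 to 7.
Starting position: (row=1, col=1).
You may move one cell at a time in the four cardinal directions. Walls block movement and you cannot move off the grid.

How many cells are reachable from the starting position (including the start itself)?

BFS flood-fill from (row=1, col=1):
  Distance 0: (row=1, col=1)
  Distance 1: (row=0, col=1), (row=1, col=0), (row=1, col=2), (row=2, col=1)
  Distance 2: (row=0, col=0), (row=0, col=2), (row=1, col=3), (row=2, col=0), (row=2, col=2), (row=3, col=1)
  Distance 3: (row=0, col=3), (row=1, col=4), (row=2, col=3), (row=3, col=0), (row=3, col=2), (row=4, col=1)
  Distance 4: (row=0, col=4), (row=1, col=5), (row=2, col=4), (row=3, col=3), (row=4, col=2), (row=5, col=1)
  Distance 5: (row=0, col=5), (row=1, col=6), (row=2, col=5), (row=3, col=4), (row=4, col=3), (row=5, col=0), (row=5, col=2), (row=6, col=1)
  Distance 6: (row=0, col=6), (row=1, col=7), (row=2, col=6), (row=3, col=5), (row=4, col=4), (row=5, col=3), (row=6, col=0), (row=6, col=2)
  Distance 7: (row=0, col=7), (row=2, col=7), (row=3, col=6), (row=4, col=5), (row=5, col=4), (row=6, col=3), (row=7, col=0), (row=7, col=2)
  Distance 8: (row=3, col=7), (row=4, col=6), (row=5, col=5), (row=6, col=4), (row=8, col=0), (row=8, col=2)
  Distance 9: (row=4, col=7), (row=5, col=6), (row=6, col=5), (row=7, col=4), (row=8, col=1), (row=8, col=3), (row=9, col=0), (row=9, col=2)
  Distance 10: (row=5, col=7), (row=6, col=6), (row=7, col=5), (row=9, col=1)
  Distance 11: (row=6, col=7), (row=7, col=6), (row=8, col=5)
  Distance 12: (row=7, col=7), (row=8, col=6), (row=9, col=5)
  Distance 13: (row=8, col=7), (row=9, col=4), (row=9, col=6)
  Distance 14: (row=9, col=7)
Total reachable: 75 (grid has 75 open cells total)

Answer: Reachable cells: 75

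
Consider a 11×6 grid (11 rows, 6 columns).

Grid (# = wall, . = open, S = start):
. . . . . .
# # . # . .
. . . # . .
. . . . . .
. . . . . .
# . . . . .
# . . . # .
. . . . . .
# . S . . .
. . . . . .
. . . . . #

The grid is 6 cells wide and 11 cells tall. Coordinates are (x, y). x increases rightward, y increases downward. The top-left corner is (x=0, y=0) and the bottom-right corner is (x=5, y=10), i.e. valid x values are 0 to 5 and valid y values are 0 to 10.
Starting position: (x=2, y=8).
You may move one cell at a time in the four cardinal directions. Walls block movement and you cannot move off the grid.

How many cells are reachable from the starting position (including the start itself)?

BFS flood-fill from (x=2, y=8):
  Distance 0: (x=2, y=8)
  Distance 1: (x=2, y=7), (x=1, y=8), (x=3, y=8), (x=2, y=9)
  Distance 2: (x=2, y=6), (x=1, y=7), (x=3, y=7), (x=4, y=8), (x=1, y=9), (x=3, y=9), (x=2, y=10)
  Distance 3: (x=2, y=5), (x=1, y=6), (x=3, y=6), (x=0, y=7), (x=4, y=7), (x=5, y=8), (x=0, y=9), (x=4, y=9), (x=1, y=10), (x=3, y=10)
  Distance 4: (x=2, y=4), (x=1, y=5), (x=3, y=5), (x=5, y=7), (x=5, y=9), (x=0, y=10), (x=4, y=10)
  Distance 5: (x=2, y=3), (x=1, y=4), (x=3, y=4), (x=4, y=5), (x=5, y=6)
  Distance 6: (x=2, y=2), (x=1, y=3), (x=3, y=3), (x=0, y=4), (x=4, y=4), (x=5, y=5)
  Distance 7: (x=2, y=1), (x=1, y=2), (x=0, y=3), (x=4, y=3), (x=5, y=4)
  Distance 8: (x=2, y=0), (x=0, y=2), (x=4, y=2), (x=5, y=3)
  Distance 9: (x=1, y=0), (x=3, y=0), (x=4, y=1), (x=5, y=2)
  Distance 10: (x=0, y=0), (x=4, y=0), (x=5, y=1)
  Distance 11: (x=5, y=0)
Total reachable: 57 (grid has 57 open cells total)

Answer: Reachable cells: 57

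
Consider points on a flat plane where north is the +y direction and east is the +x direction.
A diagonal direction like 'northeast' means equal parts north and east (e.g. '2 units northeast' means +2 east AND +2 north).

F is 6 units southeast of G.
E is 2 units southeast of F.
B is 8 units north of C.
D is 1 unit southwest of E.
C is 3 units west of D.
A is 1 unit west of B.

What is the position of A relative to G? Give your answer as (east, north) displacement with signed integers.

Answer: A is at (east=3, north=-1) relative to G.

Derivation:
Place G at the origin (east=0, north=0).
  F is 6 units southeast of G: delta (east=+6, north=-6); F at (east=6, north=-6).
  E is 2 units southeast of F: delta (east=+2, north=-2); E at (east=8, north=-8).
  D is 1 unit southwest of E: delta (east=-1, north=-1); D at (east=7, north=-9).
  C is 3 units west of D: delta (east=-3, north=+0); C at (east=4, north=-9).
  B is 8 units north of C: delta (east=+0, north=+8); B at (east=4, north=-1).
  A is 1 unit west of B: delta (east=-1, north=+0); A at (east=3, north=-1).
Therefore A relative to G: (east=3, north=-1).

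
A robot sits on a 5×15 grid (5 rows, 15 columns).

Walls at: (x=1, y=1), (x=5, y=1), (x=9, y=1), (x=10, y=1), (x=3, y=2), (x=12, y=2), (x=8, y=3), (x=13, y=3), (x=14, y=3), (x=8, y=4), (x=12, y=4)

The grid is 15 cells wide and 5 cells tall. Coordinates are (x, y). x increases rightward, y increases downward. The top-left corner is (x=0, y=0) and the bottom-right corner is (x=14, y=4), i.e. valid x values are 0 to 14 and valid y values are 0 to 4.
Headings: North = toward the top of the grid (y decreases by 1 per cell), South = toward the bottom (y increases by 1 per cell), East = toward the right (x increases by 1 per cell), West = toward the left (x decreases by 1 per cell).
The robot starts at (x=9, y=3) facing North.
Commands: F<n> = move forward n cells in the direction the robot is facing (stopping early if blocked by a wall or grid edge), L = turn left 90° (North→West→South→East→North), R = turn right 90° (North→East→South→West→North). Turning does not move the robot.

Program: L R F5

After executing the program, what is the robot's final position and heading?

Answer: Final position: (x=9, y=2), facing North

Derivation:
Start: (x=9, y=3), facing North
  L: turn left, now facing West
  R: turn right, now facing North
  F5: move forward 1/5 (blocked), now at (x=9, y=2)
Final: (x=9, y=2), facing North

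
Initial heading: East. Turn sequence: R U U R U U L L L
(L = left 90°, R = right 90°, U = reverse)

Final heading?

Answer: Final heading: North

Derivation:
Start: East
  R (right (90° clockwise)) -> South
  U (U-turn (180°)) -> North
  U (U-turn (180°)) -> South
  R (right (90° clockwise)) -> West
  U (U-turn (180°)) -> East
  U (U-turn (180°)) -> West
  L (left (90° counter-clockwise)) -> South
  L (left (90° counter-clockwise)) -> East
  L (left (90° counter-clockwise)) -> North
Final: North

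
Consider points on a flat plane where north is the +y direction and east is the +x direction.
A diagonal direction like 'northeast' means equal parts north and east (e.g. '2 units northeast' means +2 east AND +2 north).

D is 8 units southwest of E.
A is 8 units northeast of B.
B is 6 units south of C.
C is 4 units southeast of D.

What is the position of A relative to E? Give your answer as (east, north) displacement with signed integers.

Place E at the origin (east=0, north=0).
  D is 8 units southwest of E: delta (east=-8, north=-8); D at (east=-8, north=-8).
  C is 4 units southeast of D: delta (east=+4, north=-4); C at (east=-4, north=-12).
  B is 6 units south of C: delta (east=+0, north=-6); B at (east=-4, north=-18).
  A is 8 units northeast of B: delta (east=+8, north=+8); A at (east=4, north=-10).
Therefore A relative to E: (east=4, north=-10).

Answer: A is at (east=4, north=-10) relative to E.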